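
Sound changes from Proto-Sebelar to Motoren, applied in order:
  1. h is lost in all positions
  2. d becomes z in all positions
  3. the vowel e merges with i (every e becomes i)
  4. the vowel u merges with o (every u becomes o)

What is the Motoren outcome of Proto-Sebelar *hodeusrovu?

oziosrovo

Motoren: start from *hodeusrovu.
  rule 1 (h-loss): hodeusrovu → odeusrovu
  rule 2 (unconditioned shift): odeusrovu → ozeusrovu
  rule 3 (vowel merger): ozeusrovu → oziusrovu
  rule 4 (vowel merger): oziusrovu → oziosrovo
  ⇒ Motoren oziosrovo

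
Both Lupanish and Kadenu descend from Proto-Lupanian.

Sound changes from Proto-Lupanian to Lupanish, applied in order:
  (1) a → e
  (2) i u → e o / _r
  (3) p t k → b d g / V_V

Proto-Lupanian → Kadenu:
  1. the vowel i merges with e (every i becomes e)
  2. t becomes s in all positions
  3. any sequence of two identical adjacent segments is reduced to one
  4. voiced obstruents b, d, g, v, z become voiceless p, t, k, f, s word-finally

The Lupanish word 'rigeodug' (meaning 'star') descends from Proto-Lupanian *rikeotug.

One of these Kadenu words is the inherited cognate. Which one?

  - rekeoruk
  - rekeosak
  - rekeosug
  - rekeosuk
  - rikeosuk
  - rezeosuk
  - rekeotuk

Kadenu: *rikeotug
  rikeotug → rekeotug   [vowel merger]
  rekeotug → rekeosug   [unconditioned shift]
  rekeosug (rule 3 does not apply)
  rekeosug → rekeosuk   [final devoicing]
  giving Kadenu rekeosuk.
The other candidates each miss or misapply at least one Kadenu change.

rekeosuk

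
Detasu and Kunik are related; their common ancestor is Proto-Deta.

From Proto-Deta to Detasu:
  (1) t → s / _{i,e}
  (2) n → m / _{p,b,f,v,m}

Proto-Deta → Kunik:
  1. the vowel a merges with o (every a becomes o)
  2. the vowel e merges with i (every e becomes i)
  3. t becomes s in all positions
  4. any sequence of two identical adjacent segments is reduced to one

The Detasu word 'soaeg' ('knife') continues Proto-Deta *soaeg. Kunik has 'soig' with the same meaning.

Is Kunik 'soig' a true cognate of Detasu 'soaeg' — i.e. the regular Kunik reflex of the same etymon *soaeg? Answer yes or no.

yes

Derive the expected Kunik reflex of *soaeg:
Kunik: start from *soaeg.
  rule 1 (vowel merger): soaeg → sooeg
  rule 2 (vowel merger): sooeg → sooig
  rule 3: no change — sooig
  rule 4 (degemination): sooig → soig
  ⇒ Kunik soig
Kunik 'soig' matches the regular reflex exactly, so the pair is cognate.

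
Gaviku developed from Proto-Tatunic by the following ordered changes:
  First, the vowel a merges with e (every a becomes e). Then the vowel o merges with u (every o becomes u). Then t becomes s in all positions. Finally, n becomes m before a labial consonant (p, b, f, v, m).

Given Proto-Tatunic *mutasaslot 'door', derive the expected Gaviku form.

Gaviku: start from *mutasaslot.
  rule 1 (vowel merger): mutasaslot → muteseslot
  rule 2 (vowel merger): muteseslot → muteseslut
  rule 3 (unconditioned shift): muteseslut → museseslus
  rule 4: no change — museseslus
  ⇒ Gaviku museseslus

museseslus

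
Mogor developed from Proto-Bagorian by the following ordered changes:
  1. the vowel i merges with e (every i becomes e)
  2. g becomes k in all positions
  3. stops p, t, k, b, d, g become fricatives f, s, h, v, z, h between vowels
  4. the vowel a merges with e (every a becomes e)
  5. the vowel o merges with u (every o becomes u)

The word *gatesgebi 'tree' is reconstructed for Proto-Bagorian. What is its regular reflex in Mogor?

keseskeve

Mogor: *gatesgebi
  gatesgebi → gatesgebe   [vowel merger]
  gatesgebe → kateskebe   [unconditioned shift]
  kateskebe → kaseskeve   [intervocalic lenition]
  kaseskeve → keseskeve   [vowel merger]
  keseskeve (rule 5 does not apply)
  giving Mogor keseskeve.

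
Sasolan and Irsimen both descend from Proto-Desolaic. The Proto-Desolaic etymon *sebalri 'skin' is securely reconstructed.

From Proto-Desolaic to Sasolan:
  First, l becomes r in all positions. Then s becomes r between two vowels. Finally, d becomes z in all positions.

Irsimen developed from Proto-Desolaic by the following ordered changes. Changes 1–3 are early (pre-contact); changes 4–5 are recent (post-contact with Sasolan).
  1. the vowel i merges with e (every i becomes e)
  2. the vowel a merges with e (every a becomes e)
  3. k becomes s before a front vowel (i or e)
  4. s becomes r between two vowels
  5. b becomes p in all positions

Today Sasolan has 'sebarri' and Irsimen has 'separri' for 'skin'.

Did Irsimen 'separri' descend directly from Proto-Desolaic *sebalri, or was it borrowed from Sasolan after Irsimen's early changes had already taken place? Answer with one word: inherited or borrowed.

borrowed

If inherited, *sebalri would pass through all of Irsimen's changes:
Irsimen: *sebalri
  sebalri → sebalre   [vowel merger]
  sebalre → sebelre   [vowel merger]
  sebelre (rule 3 does not apply)
  sebelre (rule 4 does not apply)
  sebelre → sepelre   [unconditioned shift]
  giving Irsimen sepelre.
If borrowed from Sasolan 'sebarri' after the early changes, it would undergo only the recent ones:
  rule 4 (rhotacism): no change (sebarri)
  rule 5 (unconditioned shift): sebarri → separri
  ⇒ as a loan: separri
Irsimen 'separri' matches the loan outcome 'separri', not the inherited 'sepelre' — it skipped the early Irsimen changes, so it was borrowed from Sasolan.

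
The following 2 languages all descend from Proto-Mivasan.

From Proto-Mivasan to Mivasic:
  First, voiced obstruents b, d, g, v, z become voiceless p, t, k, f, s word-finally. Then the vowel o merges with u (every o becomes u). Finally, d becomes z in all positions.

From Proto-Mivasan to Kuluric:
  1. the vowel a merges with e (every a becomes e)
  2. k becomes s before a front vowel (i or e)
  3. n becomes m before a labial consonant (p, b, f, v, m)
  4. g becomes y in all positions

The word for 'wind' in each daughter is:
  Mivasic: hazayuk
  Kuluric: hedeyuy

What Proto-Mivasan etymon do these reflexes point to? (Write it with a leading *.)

*hadayug

Position 2: Mivasic has a, Kuluric has e. Mivasic preserves a here (none of its changes turn any other segment into a), so the proto-segment is *a.
Position 7: Mivasic has k, Kuluric has y. Taking the neighbouring segments as reconstructed: Mivasic k could go back to *k or *g; Kuluric y could go back to *g or *y — the one source consistent with every daughter is *g.
Position 3: Mivasic has z, Kuluric has d. Kuluric preserves d here (none of its changes turn any other segment into d), so the proto-segment is *d.
This points to *hadayug. Verify forward in each daughter:
Mivasic: *hadayug
  hadayug → hadayuk   [final devoicing]
  hadayuk (rule 2 does not apply)
  hadayuk → hazayuk   [unconditioned shift]
  giving Mivasic hazayuk.
Kuluric: *hadayug
  hadayug → hedeyug   [vowel merger]
  hedeyug (rule 2 does not apply)
  hedeyug (rule 3 does not apply)
  hedeyug → hedeyuy   [unconditioned shift]
  giving Kuluric hedeyuy.
*hadayug is the unique common source.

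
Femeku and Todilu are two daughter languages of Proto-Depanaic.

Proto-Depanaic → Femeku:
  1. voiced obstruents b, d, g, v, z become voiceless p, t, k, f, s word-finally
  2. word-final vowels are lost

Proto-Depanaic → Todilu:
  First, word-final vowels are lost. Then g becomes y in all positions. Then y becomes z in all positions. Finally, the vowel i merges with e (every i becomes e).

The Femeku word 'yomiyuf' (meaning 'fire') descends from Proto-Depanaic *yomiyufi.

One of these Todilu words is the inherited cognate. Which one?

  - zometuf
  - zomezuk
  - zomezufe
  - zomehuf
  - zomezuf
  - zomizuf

zomezuf

Todilu: *yomiyufi > yomiyuf > zomizuf > zomezuf  (by apocope, unconditioned shift, vowel merger)
Only 'zomezuf' matches the regular Todilu development of *yomiyufi.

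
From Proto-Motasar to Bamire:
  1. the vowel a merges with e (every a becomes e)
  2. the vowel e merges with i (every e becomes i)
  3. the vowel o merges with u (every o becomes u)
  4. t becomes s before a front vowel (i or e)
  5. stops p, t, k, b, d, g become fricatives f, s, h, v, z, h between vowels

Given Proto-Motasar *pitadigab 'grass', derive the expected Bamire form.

Bamire: *pitadigab
  pitadigab → pitedigeb   [vowel merger]
  pitedigeb → pitidigib   [vowel merger]
  pitidigib (rule 3 does not apply)
  pitidigib → pisidigib   [palatalisation]
  pisidigib → pisizihib   [intervocalic lenition]
  giving Bamire pisizihib.

pisizihib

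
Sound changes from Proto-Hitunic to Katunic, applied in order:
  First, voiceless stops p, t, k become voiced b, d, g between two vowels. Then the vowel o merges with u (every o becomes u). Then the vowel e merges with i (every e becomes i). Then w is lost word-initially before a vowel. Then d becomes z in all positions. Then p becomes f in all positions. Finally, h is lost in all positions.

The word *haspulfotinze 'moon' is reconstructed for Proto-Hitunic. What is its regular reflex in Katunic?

asfulfuzinzi

Katunic: start from *haspulfotinze.
  rule 1 (intervocalic voicing): haspulfotinze → haspulfodinze
  rule 2 (vowel merger): haspulfodinze → haspulfudinze
  rule 3 (vowel merger): haspulfudinze → haspulfudinzi
  rule 4: no change — haspulfudinzi
  rule 5 (unconditioned shift): haspulfudinzi → haspulfuzinzi
  rule 6 (unconditioned shift): haspulfuzinzi → hasfulfuzinzi
  rule 7 (h-loss): hasfulfuzinzi → asfulfuzinzi
  ⇒ Katunic asfulfuzinzi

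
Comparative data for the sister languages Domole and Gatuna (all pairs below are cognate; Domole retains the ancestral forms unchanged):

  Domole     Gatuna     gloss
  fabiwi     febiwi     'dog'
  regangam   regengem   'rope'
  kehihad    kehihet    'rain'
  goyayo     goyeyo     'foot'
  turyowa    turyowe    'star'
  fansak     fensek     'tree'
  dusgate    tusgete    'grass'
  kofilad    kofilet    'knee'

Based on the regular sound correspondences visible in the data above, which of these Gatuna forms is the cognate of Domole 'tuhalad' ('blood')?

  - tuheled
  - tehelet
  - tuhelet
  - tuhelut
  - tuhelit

kehihad ~ kehihet, goyayo ~ goyeyo — Domole a corresponds to Gatuna e after a consonant, before a consonant other than r, m, n, p, b, f, v.
kehihad ~ kehihet, kofilad ~ kofilet — Domole d corresponds to Gatuna t word-finally.
Applying these to Domole 'tuhalad':
  tuhalad → tuhelad   (a→e after a consonant, before a consonant other than r, m, n, p, b, f, v)
  tuhelad → tuheled   (a→e after a consonant, before a consonant other than r, m, n, p, b, f, v)
  tuheled → tuhelet   (d→t word-finally)
So the Gatuna cognate is 'tuhelet'.

tuhelet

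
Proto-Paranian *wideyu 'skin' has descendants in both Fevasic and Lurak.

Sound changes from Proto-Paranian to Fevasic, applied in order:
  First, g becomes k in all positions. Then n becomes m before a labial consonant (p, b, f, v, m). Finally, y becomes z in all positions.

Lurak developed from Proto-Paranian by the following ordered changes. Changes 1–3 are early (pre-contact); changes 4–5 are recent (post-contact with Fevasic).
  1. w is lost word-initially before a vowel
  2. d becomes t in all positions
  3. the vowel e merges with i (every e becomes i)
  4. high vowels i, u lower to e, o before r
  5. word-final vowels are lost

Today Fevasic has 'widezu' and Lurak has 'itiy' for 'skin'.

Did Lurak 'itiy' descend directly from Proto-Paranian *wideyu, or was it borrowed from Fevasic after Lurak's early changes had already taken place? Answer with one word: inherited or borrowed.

If inherited, *wideyu would pass through all of Lurak's changes:
Lurak: start from *wideyu.
  rule 1 (glide loss): wideyu → ideyu
  rule 2 (unconditioned shift): ideyu → iteyu
  rule 3 (vowel merger): iteyu → itiyu
  rule 4: no change — itiyu
  rule 5 (apocope): itiyu → itiy
  ⇒ Lurak itiy
If borrowed from Fevasic 'widezu' after the early changes, it would undergo only the recent ones:
  rule 4 (pre-rhotic lowering): no change (widezu)
  rule 5 (apocope): widezu → widez
  ⇒ as a loan: widez
Lurak 'itiy' matches the inherited outcome exactly, so it is an inherited cognate, not a loan.

inherited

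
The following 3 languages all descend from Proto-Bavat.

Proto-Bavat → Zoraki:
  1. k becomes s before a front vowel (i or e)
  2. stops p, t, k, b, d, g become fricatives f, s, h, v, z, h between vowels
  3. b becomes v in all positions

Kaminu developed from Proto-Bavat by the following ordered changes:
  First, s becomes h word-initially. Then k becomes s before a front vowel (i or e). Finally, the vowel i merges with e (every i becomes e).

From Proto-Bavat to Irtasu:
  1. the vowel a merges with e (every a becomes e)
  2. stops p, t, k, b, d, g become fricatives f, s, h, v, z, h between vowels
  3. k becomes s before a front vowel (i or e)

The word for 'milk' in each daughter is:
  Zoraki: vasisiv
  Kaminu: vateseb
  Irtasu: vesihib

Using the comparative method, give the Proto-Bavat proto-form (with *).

*vatikib

Position 3: Zoraki has s, Kaminu has t, Irtasu has s. Kaminu preserves t here (none of its changes turn any other segment into t), so the proto-segment is *t.
Position 6: Zoraki has i, Kaminu has e, Irtasu has i. Zoraki preserves i here (none of its changes turn any other segment into i), so the proto-segment is *i.
Verify the candidate proto-form against each daughter:
Zoraki: *vatikib
  vatikib → vatisib   [palatalisation]
  vatisib → vasisib   [intervocalic lenition]
  vasisib → vasisiv   [unconditioned shift]
  giving Zoraki vasisiv.
Kaminu: *vatikib > vatisib > vateseb  (by palatalisation, vowel merger)
Irtasu: *vatikib > vetikib > vesihib  (by vowel merger, intervocalic lenition)
No other proto-form is consistent with every reflex, so the reconstruction is *vatikib.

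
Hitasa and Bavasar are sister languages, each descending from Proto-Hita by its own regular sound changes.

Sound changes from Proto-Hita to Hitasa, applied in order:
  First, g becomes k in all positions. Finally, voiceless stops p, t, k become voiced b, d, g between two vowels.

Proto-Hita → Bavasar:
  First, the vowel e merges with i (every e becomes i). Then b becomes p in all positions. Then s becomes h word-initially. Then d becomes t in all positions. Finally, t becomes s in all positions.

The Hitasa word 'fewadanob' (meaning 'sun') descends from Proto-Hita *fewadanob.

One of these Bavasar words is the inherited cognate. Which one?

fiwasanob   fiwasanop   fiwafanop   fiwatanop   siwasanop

fiwasanop

Bavasar: start from *fewadanob.
  rule 1 (vowel merger): fewadanob → fiwadanob
  rule 2 (unconditioned shift): fiwadanob → fiwadanop
  rule 3: no change — fiwadanop
  rule 4 (unconditioned shift): fiwadanop → fiwatanop
  rule 5 (unconditioned shift): fiwatanop → fiwasanop
  ⇒ Bavasar fiwasanop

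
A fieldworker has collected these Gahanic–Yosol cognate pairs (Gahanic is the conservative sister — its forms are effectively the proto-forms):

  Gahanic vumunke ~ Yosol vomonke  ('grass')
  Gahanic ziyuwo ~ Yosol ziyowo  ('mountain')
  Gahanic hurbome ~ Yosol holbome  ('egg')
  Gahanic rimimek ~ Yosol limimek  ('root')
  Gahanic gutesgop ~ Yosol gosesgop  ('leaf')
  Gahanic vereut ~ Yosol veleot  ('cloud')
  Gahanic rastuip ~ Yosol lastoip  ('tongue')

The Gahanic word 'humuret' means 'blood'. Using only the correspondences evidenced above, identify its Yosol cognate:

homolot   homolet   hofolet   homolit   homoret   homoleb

vumunke ~ vomonke — Gahanic u corresponds to Yosol o after a consonant, before a nasal.
hurbome ~ holbome — Gahanic u corresponds to Yosol o after a consonant, before r.
vereut ~ veleot — Gahanic r corresponds to Yosol l between vowels (before a front vowel).
Applying these to Gahanic 'humuret':
  humuret → homuret   (u→o after a consonant, before a nasal)
  homuret → homoret   (u→o after a consonant, before r)
  homoret → homolet   (r→l between vowels (before a front vowel))
So the Yosol cognate is 'homolet'.

homolet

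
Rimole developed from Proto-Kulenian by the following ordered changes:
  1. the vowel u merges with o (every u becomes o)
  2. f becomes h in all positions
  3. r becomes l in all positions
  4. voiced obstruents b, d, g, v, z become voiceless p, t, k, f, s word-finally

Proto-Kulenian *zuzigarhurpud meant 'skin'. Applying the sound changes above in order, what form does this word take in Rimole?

Rimole: start from *zuzigarhurpud.
  rule 1 (vowel merger): zuzigarhurpud → zozigarhorpod
  rule 2: no change — zozigarhorpod
  rule 3 (unconditioned shift): zozigarhorpod → zozigalholpod
  rule 4 (final devoicing): zozigalholpod → zozigalholpot
  ⇒ Rimole zozigalholpot

zozigalholpot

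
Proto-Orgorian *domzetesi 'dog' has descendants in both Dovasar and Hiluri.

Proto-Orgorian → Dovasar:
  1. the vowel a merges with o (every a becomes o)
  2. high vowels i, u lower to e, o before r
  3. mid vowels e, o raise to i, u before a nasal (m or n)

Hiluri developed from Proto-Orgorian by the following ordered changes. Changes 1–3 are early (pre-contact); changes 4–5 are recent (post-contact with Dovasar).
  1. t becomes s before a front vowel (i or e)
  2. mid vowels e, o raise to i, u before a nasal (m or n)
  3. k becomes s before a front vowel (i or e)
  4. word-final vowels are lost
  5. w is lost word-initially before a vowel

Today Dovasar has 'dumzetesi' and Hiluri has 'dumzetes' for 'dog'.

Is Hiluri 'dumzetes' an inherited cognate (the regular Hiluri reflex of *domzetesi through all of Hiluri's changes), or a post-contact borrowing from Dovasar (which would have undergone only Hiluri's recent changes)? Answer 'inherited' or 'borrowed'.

borrowed

If inherited, *domzetesi would pass through all of Hiluri's changes:
Hiluri: *domzetesi
  domzetesi → domzesesi   [palatalisation]
  domzesesi → dumzesesi   [pre-nasal raising]
  dumzesesi (rule 3 does not apply)
  dumzesesi → dumzeses   [apocope]
  dumzeses (rule 5 does not apply)
  giving Hiluri dumzeses.
If borrowed from Dovasar 'dumzetesi' after the early changes, it would undergo only the recent ones:
  rule 4 (apocope): dumzetesi → dumzetes
  rule 5 (glide loss): no change (dumzetes)
  ⇒ as a loan: dumzetes
Hiluri 'dumzetes' matches the loan outcome 'dumzetes', not the inherited 'dumzeses' — it skipped the early Hiluri changes, so it was borrowed from Dovasar.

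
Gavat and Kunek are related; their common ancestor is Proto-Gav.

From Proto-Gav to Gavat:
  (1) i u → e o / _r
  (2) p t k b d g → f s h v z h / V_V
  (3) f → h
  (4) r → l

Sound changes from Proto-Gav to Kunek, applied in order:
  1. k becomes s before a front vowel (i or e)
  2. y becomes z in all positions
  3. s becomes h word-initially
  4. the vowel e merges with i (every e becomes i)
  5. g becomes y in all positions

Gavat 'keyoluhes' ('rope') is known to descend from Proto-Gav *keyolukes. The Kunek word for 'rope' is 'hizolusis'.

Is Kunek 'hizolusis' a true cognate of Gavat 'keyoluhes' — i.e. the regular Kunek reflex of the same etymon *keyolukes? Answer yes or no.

yes

Derive the expected Kunek reflex of *keyolukes:
Kunek: *keyolukes
  keyolukes → seyoluses   [palatalisation]
  seyoluses → sezoluses   [unconditioned shift]
  sezoluses → hezoluses   [debuccalisation]
  hezoluses → hizolusis   [vowel merger]
  hizolusis (rule 5 does not apply)
  giving Kunek hizolusis.
Kunek 'hizolusis' matches the regular reflex exactly, so the pair is cognate.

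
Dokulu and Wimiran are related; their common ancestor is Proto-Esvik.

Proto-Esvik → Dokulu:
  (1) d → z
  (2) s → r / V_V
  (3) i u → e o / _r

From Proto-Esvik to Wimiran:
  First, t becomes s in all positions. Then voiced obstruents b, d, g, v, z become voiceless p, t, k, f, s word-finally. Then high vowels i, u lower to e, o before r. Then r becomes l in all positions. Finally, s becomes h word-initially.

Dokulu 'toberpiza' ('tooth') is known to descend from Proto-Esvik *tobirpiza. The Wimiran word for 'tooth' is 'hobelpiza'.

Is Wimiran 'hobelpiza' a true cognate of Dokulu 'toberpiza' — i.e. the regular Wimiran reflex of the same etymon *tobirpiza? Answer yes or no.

Derive the expected Wimiran reflex of *tobirpiza:
Wimiran: start from *tobirpiza.
  rule 1 (unconditioned shift): tobirpiza → sobirpiza
  rule 2: no change — sobirpiza
  rule 3 (pre-rhotic lowering): sobirpiza → soberpiza
  rule 4 (unconditioned shift): soberpiza → sobelpiza
  rule 5 (debuccalisation): sobelpiza → hobelpiza
  ⇒ Wimiran hobelpiza
Wimiran 'hobelpiza' matches the regular reflex exactly, so the pair is cognate.

yes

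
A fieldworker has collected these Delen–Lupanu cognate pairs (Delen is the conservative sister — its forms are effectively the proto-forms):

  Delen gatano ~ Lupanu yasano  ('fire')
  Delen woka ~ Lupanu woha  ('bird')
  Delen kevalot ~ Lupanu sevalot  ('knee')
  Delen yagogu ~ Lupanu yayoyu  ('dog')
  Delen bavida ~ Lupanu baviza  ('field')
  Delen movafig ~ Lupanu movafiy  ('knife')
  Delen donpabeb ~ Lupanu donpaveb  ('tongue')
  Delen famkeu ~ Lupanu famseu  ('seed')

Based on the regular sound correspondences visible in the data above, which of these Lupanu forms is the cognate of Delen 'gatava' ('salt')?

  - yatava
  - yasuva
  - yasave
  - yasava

gatano ~ yasano — Delen g corresponds to Lupanu y word-initially before a back vowel.
gatano ~ yasano — Delen t corresponds to Lupanu s between vowels (before a back vowel).
Applying these to Delen 'gatava':
  gatava → yatava   (g→y word-initially before a back vowel)
  yatava → yasava   (t→s between vowels (before a back vowel))
So the Lupanu cognate is 'yasava'.

yasava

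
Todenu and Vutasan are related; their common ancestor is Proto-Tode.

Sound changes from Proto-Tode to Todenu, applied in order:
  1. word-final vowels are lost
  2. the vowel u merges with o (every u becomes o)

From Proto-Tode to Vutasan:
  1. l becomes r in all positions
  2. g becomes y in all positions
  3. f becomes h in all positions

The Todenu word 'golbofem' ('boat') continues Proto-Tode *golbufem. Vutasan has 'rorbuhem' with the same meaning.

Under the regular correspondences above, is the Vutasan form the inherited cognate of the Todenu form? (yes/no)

Derive the expected Vutasan reflex of *golbufem:
Vutasan: *golbufem
  golbufem → gorbufem   [unconditioned shift]
  gorbufem → yorbufem   [unconditioned shift]
  yorbufem → yorbuhem   [unconditioned shift]
  giving Vutasan yorbuhem.
The regular Vutasan reflex would be 'yorbuhem', but the attested form is 'rorbuhem'. The correspondence is irregular, so they are not cognates (the Vutasan form has a different source).

no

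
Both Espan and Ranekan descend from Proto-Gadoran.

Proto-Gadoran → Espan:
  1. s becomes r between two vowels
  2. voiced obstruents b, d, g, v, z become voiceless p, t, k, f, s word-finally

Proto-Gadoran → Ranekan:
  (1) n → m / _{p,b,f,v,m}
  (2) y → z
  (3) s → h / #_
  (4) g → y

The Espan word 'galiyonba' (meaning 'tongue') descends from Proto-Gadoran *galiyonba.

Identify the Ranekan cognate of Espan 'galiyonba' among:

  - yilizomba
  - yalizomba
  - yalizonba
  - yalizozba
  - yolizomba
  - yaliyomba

yalizomba

Ranekan: *galiyonba > galiyomba > galizomba > yalizomba  (by nasal place assimilation, unconditioned shift, unconditioned shift)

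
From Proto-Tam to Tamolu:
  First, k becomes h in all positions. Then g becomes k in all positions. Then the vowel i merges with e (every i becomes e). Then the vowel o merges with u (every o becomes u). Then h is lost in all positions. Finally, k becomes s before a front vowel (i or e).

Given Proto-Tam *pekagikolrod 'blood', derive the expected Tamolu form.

Tamolu: *pekagikolrod
  pekagikolrod → pehagiholrod   [unconditioned shift]
  pehagiholrod → pehakiholrod   [unconditioned shift]
  pehakiholrod → pehakeholrod   [vowel merger]
  pehakeholrod → pehakehulrud   [vowel merger]
  pehakehulrud → peakeulrud   [h-loss]
  peakeulrud → peaseulrud   [palatalisation]
  giving Tamolu peaseulrud.

peaseulrud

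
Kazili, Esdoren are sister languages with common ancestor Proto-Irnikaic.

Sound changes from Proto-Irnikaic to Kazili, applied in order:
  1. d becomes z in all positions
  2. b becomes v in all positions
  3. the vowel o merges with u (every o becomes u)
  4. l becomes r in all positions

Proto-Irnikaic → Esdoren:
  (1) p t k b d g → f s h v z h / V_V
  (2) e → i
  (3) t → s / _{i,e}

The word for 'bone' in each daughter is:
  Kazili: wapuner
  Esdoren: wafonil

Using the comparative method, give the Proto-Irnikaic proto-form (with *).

Position 7: Kazili has r, Esdoren has l. Esdoren preserves l here (none of its changes turn any other segment into l), so the proto-segment is *l.
Position 3: Kazili has p, Esdoren has f. Kazili preserves p here (none of its changes turn any other segment into p), so the proto-segment is *p.
Position 4: Kazili has u, Esdoren has o. Esdoren preserves o here (none of its changes turn any other segment into o), so the proto-segment is *o.
This points to *waponel. Verify forward in each daughter:
Kazili: *waponel
  waponel (rule 1 does not apply)
  waponel (rule 2 does not apply)
  waponel → wapunel   [vowel merger]
  wapunel → wapuner   [unconditioned shift]
  giving Kazili wapuner.
Esdoren: start from *waponel.
  rule 1 (intervocalic lenition): waponel → wafonel
  rule 2 (vowel merger): wafonel → wafonil
  rule 3: no change — wafonil
  ⇒ Esdoren wafonil
*waponel is the unique common source.

*waponel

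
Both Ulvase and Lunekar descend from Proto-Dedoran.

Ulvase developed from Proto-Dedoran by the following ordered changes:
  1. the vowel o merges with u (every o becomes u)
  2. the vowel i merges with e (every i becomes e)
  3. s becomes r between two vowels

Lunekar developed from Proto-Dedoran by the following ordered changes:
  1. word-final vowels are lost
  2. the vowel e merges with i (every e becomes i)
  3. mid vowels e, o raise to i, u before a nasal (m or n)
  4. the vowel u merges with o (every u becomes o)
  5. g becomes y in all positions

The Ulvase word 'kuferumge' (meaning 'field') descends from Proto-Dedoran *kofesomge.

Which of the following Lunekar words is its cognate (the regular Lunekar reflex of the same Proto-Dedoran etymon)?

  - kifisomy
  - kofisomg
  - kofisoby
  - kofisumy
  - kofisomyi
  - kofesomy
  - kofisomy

kofisomy

Lunekar: start from *kofesomge.
  rule 1 (apocope): kofesomge → kofesomg
  rule 2 (vowel merger): kofesomg → kofisomg
  rule 3 (pre-nasal raising): kofisomg → kofisumg
  rule 4 (vowel merger): kofisumg → kofisomg
  rule 5 (unconditioned shift): kofisomg → kofisomy
  ⇒ Lunekar kofisomy
Only 'kofisomy' matches the regular Lunekar development of *kofesomge.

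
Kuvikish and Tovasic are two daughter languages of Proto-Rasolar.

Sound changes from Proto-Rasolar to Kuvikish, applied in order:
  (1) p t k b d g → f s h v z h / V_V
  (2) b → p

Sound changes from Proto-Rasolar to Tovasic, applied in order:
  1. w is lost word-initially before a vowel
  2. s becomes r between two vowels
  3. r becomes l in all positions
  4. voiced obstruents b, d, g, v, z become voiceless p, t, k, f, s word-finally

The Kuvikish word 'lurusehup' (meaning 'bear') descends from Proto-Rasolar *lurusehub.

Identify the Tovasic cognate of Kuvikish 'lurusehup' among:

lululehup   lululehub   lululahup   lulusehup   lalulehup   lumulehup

lululehup

Tovasic: *lurusehub > lururehub > lululehub > lululehup  (by rhotacism, unconditioned shift, final devoicing)
Only 'lululehup' matches the regular Tovasic development of *lurusehub.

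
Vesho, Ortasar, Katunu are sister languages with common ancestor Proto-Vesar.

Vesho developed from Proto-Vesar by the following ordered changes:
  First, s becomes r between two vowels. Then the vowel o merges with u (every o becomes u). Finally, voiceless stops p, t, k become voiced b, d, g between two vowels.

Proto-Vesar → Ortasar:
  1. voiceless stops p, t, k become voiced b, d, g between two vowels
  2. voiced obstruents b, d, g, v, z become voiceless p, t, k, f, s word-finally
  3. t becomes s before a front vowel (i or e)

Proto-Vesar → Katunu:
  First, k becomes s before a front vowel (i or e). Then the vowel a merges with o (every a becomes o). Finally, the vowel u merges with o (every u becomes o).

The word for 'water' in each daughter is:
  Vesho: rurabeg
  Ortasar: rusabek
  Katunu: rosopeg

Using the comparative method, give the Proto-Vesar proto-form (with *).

*rusapeg

Position 4: Vesho has a, Ortasar has a, Katunu has o. Vesho preserves a here (none of its changes turn any other segment into a), so the proto-segment is *a.
Position 5: Vesho has b, Ortasar has b, Katunu has p. Katunu preserves p here (none of its changes turn any other segment into p), so the proto-segment is *p.
Verify the candidate proto-form against each daughter:
Vesho: start from *rusapeg.
  rule 1 (rhotacism): rusapeg → rurapeg
  rule 2: no change — rurapeg
  rule 3 (intervocalic voicing): rurapeg → rurabeg
  ⇒ Vesho rurabeg
Ortasar: start from *rusapeg.
  rule 1 (intervocalic voicing): rusapeg → rusabeg
  rule 2 (final devoicing): rusabeg → rusabek
  rule 3: no change — rusabek
  ⇒ Ortasar rusabek
Katunu: *rusapeg > rusopeg > rosopeg  (by vowel merger, vowel merger)
No other proto-form is consistent with every reflex, so the reconstruction is *rusapeg.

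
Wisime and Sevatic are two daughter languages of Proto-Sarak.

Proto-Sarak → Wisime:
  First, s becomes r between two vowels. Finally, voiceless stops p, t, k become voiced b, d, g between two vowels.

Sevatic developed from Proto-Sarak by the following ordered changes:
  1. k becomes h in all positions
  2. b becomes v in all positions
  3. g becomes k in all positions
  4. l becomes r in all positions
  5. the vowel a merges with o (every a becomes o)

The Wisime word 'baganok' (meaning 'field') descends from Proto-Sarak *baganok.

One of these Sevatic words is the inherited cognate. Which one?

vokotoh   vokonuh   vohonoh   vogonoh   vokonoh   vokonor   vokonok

Sevatic: start from *baganok.
  rule 1 (unconditioned shift): baganok → baganoh
  rule 2 (unconditioned shift): baganoh → vaganoh
  rule 3 (unconditioned shift): vaganoh → vakanoh
  rule 4: no change — vakanoh
  rule 5 (vowel merger): vakanoh → vokonoh
  ⇒ Sevatic vokonoh

vokonoh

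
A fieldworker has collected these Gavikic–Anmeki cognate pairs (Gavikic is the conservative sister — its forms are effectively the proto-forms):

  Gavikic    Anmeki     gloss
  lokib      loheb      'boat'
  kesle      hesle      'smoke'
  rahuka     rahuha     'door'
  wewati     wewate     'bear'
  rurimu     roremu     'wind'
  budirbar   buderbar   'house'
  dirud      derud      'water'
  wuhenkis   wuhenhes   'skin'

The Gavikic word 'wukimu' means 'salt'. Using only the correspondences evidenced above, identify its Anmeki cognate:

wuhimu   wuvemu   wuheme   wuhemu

wuhemu

lokib ~ loheb — Gavikic k corresponds to Anmeki h between vowels (before a front vowel).
rurimu ~ roremu — Gavikic i corresponds to Anmeki e after a consonant, before a nasal.
Applying these to Gavikic 'wukimu':
  wukimu → wuhimu   (k→h between vowels (before a front vowel))
  wuhimu → wuhemu   (i→e after a consonant, before a nasal)
So the Anmeki cognate is 'wuhemu'.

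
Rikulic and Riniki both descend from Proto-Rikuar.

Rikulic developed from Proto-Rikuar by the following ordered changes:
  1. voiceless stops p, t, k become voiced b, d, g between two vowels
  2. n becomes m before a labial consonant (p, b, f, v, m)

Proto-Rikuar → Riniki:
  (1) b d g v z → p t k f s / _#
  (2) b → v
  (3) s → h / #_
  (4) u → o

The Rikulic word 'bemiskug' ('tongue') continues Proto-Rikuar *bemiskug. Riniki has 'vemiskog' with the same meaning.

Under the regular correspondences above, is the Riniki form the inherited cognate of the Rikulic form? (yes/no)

Derive the expected Riniki reflex of *bemiskug:
Riniki: *bemiskug
  bemiskug → bemiskuk   [final devoicing]
  bemiskuk → vemiskuk   [unconditioned shift]
  vemiskuk (rule 3 does not apply)
  vemiskuk → vemiskok   [vowel merger]
  giving Riniki vemiskok.
The regular Riniki reflex would be 'vemiskok', but the attested form is 'vemiskog'. The correspondence is irregular, so they are not cognates (the Riniki form has a different source).

no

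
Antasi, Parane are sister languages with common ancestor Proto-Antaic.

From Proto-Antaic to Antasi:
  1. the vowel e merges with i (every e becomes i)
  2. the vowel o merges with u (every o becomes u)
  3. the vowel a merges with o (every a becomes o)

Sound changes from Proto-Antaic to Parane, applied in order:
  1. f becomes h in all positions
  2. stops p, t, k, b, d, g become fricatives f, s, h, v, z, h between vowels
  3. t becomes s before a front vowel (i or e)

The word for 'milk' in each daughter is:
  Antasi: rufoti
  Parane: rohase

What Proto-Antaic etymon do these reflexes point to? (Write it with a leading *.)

Position 2: Antasi has u, Parane has o. Parane preserves o here (none of its changes turn any other segment into o), so the proto-segment is *o.
Position 4: Antasi has o, Parane has a. Parane preserves a here (none of its changes turn any other segment into a), so the proto-segment is *a.
Position 3: Antasi has f, Parane has h. Antasi preserves f here (none of its changes turn any other segment into f), so the proto-segment is *f.
This points to *rofate. Verify forward in each daughter:
Antasi: *rofate > rofati > rufati > rufoti  (by vowel merger, vowel merger, vowel merger)
Parane: *rofate > rohate > rohase  (by unconditioned shift, intervocalic lenition)
No other proto-form is consistent with every reflex, so the reconstruction is *rofate.

*rofate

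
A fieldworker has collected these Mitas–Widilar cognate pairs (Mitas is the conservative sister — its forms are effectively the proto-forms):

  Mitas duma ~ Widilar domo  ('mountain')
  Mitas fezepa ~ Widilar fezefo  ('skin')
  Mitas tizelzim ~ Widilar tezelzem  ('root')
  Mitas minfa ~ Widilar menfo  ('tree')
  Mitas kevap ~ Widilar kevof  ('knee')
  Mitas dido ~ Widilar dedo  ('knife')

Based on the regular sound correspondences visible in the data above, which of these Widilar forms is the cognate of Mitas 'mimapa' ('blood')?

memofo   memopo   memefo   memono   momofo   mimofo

tizelzim ~ tezelzem — Mitas i corresponds to Widilar e after a consonant, before a nasal.
kevap ~ kevof — Mitas a corresponds to Widilar o after a consonant, before a labial obstruent.
fezepa ~ fezefo — Mitas p corresponds to Widilar f between vowels (before a back vowel).
duma ~ domo, fezepa ~ fezefo — Mitas a corresponds to Widilar o word-finally.
Applying these to Mitas 'mimapa':
  mimapa → memapa   (i→e after a consonant, before a nasal)
  memapa → memopa   (a→o after a consonant, before a labial obstruent)
  memopa → memofa   (p→f between vowels (before a back vowel))
  memofa → memofo   (a→o word-finally)
So the Widilar cognate is 'memofo'.

memofo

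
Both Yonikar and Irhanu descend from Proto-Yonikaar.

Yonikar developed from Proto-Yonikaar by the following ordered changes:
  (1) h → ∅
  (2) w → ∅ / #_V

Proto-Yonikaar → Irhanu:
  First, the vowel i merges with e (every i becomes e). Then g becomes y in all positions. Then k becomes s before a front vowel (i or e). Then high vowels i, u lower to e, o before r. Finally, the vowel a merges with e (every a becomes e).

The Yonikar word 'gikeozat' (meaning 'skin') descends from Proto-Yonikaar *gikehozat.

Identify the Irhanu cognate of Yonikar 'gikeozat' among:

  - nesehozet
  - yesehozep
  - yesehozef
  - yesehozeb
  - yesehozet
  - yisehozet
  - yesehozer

yesehozet

Irhanu: start from *gikehozat.
  rule 1 (vowel merger): gikehozat → gekehozat
  rule 2 (unconditioned shift): gekehozat → yekehozat
  rule 3 (palatalisation): yekehozat → yesehozat
  rule 4: no change — yesehozat
  rule 5 (vowel merger): yesehozat → yesehozet
  ⇒ Irhanu yesehozet
The other candidates each miss or misapply at least one Irhanu change.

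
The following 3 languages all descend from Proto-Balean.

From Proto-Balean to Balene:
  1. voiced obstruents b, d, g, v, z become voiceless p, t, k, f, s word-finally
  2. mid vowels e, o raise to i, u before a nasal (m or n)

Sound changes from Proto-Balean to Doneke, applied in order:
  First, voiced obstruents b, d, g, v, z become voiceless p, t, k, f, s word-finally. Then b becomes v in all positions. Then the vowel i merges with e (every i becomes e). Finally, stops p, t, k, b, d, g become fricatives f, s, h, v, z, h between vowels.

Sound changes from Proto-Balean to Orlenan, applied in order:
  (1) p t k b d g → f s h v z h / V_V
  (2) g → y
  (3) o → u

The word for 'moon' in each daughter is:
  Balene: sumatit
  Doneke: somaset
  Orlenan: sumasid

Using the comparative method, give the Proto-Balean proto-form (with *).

Position 6: Balene has i, Doneke has e, Orlenan has i. Orlenan preserves i here (none of its changes turn any other segment into i), so the proto-segment is *i.
Position 7: Balene has t, Doneke has t, Orlenan has d. Orlenan preserves d here (none of its changes turn any other segment into d), so the proto-segment is *d.
This points to *somatid. Verify forward in each daughter:
Balene: *somatid > somatit > sumatit  (by final devoicing, pre-nasal raising)
Doneke: start from *somatid.
  rule 1 (final devoicing): somatid → somatit
  rule 2: no change — somatit
  rule 3 (vowel merger): somatit → somatet
  rule 4 (intervocalic lenition): somatet → somaset
  ⇒ Doneke somaset
Orlenan: *somatid > somasid > sumasid  (by intervocalic lenition, vowel merger)
No other proto-form is consistent with every reflex, so the reconstruction is *somatid.

*somatid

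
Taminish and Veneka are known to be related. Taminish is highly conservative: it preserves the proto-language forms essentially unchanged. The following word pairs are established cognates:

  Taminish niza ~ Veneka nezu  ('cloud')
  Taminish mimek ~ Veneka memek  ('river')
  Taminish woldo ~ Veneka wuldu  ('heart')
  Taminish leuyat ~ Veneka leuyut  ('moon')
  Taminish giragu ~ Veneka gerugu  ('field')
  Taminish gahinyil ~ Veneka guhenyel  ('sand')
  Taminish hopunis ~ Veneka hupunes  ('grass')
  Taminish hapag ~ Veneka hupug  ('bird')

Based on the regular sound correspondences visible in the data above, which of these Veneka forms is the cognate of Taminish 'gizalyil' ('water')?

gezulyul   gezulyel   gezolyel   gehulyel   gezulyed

niza ~ nezu, gahinyil ~ guhenyel — Taminish i corresponds to Veneka e after a consonant, before a consonant other than r, m, n, p, b, f, v.
leuyat ~ leuyut, giragu ~ gerugu — Taminish a corresponds to Veneka u after a consonant, before a consonant other than r, m, n, p, b, f, v.
Applying these to Taminish 'gizalyil':
  gizalyil → gezalyil   (i→e after a consonant, before a consonant other than r, m, n, p, b, f, v)
  gezalyil → gezulyil   (a→u after a consonant, before a consonant other than r, m, n, p, b, f, v)
  gezulyil → gezulyel   (i→e after a consonant, before a consonant other than r, m, n, p, b, f, v)
So the Veneka cognate is 'gezulyel'.

gezulyel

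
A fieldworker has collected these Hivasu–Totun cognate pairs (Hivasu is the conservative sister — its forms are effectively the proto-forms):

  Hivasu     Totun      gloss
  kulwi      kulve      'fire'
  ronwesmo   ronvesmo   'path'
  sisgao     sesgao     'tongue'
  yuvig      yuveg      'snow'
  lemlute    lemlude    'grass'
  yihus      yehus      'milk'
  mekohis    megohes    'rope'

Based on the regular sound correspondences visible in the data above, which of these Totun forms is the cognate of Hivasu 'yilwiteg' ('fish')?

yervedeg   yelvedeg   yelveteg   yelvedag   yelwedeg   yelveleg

yelvedeg

sisgao ~ sesgao, yuvig ~ yuveg — Hivasu i corresponds to Totun e after a consonant, before a consonant other than r, m, n, p, b, f, v.
kulwi ~ kulve — Hivasu w corresponds to Totun v after a consonant, before a front vowel.
lemlute ~ lemlude — Hivasu t corresponds to Totun d between vowels (before a front vowel).
Applying these to Hivasu 'yilwiteg':
  yilwiteg → yelwiteg   (i→e after a consonant, before a consonant other than r, m, n, p, b, f, v)
  yelwiteg → yelviteg   (w→v after a consonant, before a front vowel)
  yelviteg → yelveteg   (i→e after a consonant, before a consonant other than r, m, n, p, b, f, v)
  yelveteg → yelvedeg   (t→d between vowels (before a front vowel))
So the Totun cognate is 'yelvedeg'.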